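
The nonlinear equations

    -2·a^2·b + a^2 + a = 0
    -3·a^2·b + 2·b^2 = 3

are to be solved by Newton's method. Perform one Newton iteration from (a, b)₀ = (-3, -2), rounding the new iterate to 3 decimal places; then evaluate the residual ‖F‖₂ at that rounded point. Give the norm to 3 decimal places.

20.722

At (-3, -2): F = (42.000, 59.000).
Jacobian J = [[-4·a·b + 2·a + 1, -2·a^2], [-6·a·b, -3·a^2 + 4·b]].
At the point, J = [[-29.000, -18.000], [-36.000, -35.000]] (det J = 367.000).
Solving J·Δ = −F gives Δ = (1.112, 0.542).
Then the next iterate is (a, b)₁ = (-1.888, -1.458).
Re-evaluating at (-1.888, -1.458): F = (12.07075, 16.84284), so ‖F‖₂ = 20.722.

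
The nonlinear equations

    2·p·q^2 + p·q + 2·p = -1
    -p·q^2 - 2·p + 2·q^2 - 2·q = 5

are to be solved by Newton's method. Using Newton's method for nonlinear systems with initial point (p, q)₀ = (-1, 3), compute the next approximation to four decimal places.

At (-1, 3): F = (-22.0000, 18.0000).
Jacobian J = [[2·q^2 + q + 2, 4·p·q + p], [-q^2 - 2, -2·p·q + 4·q - 2]].
At the point, J = [[23.0000, -13.0000], [-11.0000, 16.0000]] (det J = 225.0000).
Solving J·Δ = −F gives Δ = (0.5244, -0.7644).
Then the next iterate is (p, q)₁ = (-0.4756, 2.2356).

(-0.4756, 2.2356)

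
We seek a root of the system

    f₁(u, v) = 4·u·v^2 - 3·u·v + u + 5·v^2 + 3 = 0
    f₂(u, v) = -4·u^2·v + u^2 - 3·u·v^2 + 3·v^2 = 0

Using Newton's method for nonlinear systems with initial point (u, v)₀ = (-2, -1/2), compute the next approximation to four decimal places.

At (-2, -1/2): F = (-2.7500, 14.2500).
Jacobian J = [[4·v^2 - 3·v + 1, 8·u·v - 3·u + 10·v], [-8·u·v + 2·u - 3·v^2, -4·u^2 - 6·u·v + 6·v]].
At the point, J = [[3.5000, 9.0000], [-12.7500, -25.0000]] (det J = 27.2500).
Solving J·Δ = −F gives Δ = (2.1835, -0.5436).
Then the next iterate is (u, v)₁ = (0.1835, -1.0436).

(0.1835, -1.0436)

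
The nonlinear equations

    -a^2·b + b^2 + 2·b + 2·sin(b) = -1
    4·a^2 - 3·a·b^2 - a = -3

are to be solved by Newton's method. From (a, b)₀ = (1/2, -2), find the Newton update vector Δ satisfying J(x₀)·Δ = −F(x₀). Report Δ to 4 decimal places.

(-0.6110, -0.4998)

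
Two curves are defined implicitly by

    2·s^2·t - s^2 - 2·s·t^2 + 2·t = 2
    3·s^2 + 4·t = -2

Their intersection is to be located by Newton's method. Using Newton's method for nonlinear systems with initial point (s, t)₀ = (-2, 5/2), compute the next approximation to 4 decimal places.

(0.2114, 3.1341)

At (-2, 5/2): F = (44.0000, 24.0000).
Jacobian J = [[4·s·t - 2·s - 2·t^2, 2·s^2 - 4·s·t + 2], [6·s, 4]].
At the point, J = [[-28.5000, 30.0000], [-12.0000, 4.0000]] (det J = 246.0000).
Solving J·Δ = −F gives Δ = (2.2114, 0.6341).
Then the next iterate is (s, t)₁ = (0.2114, 3.1341).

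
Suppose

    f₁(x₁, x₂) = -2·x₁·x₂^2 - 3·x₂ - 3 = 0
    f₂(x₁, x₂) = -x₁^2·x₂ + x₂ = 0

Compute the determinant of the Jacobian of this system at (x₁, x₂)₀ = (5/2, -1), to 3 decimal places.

-24.500

J = [[-2·x₂^2, -4·x₁·x₂ - 3], [-2·x₁·x₂, -x₁^2 + 1]].
At the point, J = [[-2.000, 7.000], [5.000, -5.250]].
det J = -24.500.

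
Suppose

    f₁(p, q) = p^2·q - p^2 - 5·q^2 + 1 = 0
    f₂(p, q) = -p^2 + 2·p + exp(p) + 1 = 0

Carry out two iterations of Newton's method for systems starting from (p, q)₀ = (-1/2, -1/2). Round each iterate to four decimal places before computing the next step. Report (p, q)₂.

At (-1/2, -1/2): F = (-0.6250, 0.356531).
Jacobian J = [[2·p·q - 2·p, p^2 - 10·q], [-2·p + exp(p) + 2, 0]].
At the point, J = [[1.5000, 5.2500], [3.606531, 0.0000]] (det J = -18.934286).
Solving J·Δ = −F gives Δ = (-0.0989, 0.1473).
Then the next iterate is (p, q)₁ = (-0.5989, -0.3527).
Round to (-0.5989, -0.3527) and repeat: F = (-0.107175, -0.007066), J = [[1.620264, 3.885681], [3.747216, 0.0000]].
Δ = (0.0019, 0.0268), so (p, q)₂ = (-0.5970, -0.3259).

(-0.5970, -0.3259)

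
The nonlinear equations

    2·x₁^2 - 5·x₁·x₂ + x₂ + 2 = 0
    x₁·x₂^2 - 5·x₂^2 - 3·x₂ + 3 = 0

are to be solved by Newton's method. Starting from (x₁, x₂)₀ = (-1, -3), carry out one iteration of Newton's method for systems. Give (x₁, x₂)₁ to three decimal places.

(-0.320, -1.913)

At (-1, -3): F = (-14.000, -42.000).
Jacobian J = [[4·x₁ - 5·x₂, -5·x₁ + 1], [x₂^2, 2·x₁·x₂ - 10·x₂ - 3]].
At the point, J = [[11.000, 6.000], [9.000, 33.000]] (det J = 309.000).
Solving J·Δ = −F gives Δ = (0.680, 1.087).
Then the next iterate is (x₁, x₂)₁ = (-0.320, -1.913).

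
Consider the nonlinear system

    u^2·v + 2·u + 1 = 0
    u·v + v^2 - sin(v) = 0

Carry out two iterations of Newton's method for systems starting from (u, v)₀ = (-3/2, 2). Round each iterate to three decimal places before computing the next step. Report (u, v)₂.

(-0.741, 1.436)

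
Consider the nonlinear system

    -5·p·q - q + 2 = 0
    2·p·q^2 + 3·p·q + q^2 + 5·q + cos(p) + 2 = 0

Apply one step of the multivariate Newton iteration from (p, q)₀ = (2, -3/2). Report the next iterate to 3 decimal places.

At (2, -3/2): F = (18.500, -3.66615).
Jacobian J = [[-5·q, -5·p - 1], [2·q^2 + 3·q - sin(p), 4·p·q + 3·p + 2·q + 5]].
At the point, J = [[7.500, -11.000], [-0.90930, -4.000]] (det J = -40.00227).
Solving J·Δ = −F gives Δ = (-2.858, -0.267).
Then the next iterate is (p, q)₁ = (-0.858, -1.767).

(-0.858, -1.767)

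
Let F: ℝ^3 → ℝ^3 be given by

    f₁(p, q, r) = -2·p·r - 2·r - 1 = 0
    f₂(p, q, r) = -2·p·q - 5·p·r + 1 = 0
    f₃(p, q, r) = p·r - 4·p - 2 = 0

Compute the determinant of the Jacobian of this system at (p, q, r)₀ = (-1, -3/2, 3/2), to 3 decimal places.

6.000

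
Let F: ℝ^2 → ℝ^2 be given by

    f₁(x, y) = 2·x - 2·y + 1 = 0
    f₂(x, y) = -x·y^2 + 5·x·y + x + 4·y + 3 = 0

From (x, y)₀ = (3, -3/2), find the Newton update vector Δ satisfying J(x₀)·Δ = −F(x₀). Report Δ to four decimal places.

At (3, -3/2): F = (10.0000, -29.2500).
Jacobian J = [[2, -2], [-y^2 + 5·y + 1, -2·x·y + 5·x + 4]].
At the point, J = [[2.0000, -2.0000], [-8.7500, 28.0000]] (det J = 38.5000).
Solving J·Δ = −F gives Δ = (-5.7532, -0.7532).

(-5.7532, -0.7532)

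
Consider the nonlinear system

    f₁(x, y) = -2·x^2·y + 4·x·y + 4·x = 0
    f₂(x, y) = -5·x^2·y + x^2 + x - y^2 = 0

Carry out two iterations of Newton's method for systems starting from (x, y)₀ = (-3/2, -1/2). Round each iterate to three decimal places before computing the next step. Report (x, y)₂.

At (-3/2, -1/2): F = (-0.750, 6.125).
Jacobian J = [[-4·x·y + 4·y + 4, -2·x^2 + 4·x], [-10·x·y + 2·x + 1, -5·x^2 - 2·y]].
At the point, J = [[-1.000, -10.500], [-9.500, -10.250]] (det J = -89.500).
Solving J·Δ = −F gives Δ = (0.804, -0.148).
Then the next iterate is (x, y)₁ = (-0.696, -0.648).
Round to (-0.696, -0.648) and repeat: F = (-0.35216, 0.93802), J = [[-0.39603, -3.75283], [-4.90208, -1.12608]].
Δ = (0.218, -0.117), so (x, y)₂ = (-0.478, -0.765).

(-0.478, -0.765)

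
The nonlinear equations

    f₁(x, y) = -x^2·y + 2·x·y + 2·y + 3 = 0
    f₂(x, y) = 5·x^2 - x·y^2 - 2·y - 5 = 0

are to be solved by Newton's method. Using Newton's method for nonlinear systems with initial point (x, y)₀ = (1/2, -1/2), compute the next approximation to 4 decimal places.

(0.9442, -1.0102)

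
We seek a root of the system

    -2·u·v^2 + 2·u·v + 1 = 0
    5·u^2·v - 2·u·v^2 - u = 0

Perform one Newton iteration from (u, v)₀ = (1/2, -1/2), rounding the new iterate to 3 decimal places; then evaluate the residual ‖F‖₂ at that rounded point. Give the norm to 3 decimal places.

At (1/2, -1/2): F = (0.250, -1.375).
Jacobian J = [[-2·v^2 + 2·v, -4·u·v + 2·u], [10·u·v - 2·v^2 - 1, 5·u^2 - 4·u·v]].
At the point, J = [[-1.500, 2.000], [-4.000, 2.250]] (det J = 4.625).
Solving J·Δ = −F gives Δ = (-0.716, -0.662).
Then the next iterate is (u, v)₁ = (-0.216, -1.162).
Re-evaluating at (-0.216, -1.162): F = (2.08529, 0.52823), so ‖F‖₂ = 2.151.

2.151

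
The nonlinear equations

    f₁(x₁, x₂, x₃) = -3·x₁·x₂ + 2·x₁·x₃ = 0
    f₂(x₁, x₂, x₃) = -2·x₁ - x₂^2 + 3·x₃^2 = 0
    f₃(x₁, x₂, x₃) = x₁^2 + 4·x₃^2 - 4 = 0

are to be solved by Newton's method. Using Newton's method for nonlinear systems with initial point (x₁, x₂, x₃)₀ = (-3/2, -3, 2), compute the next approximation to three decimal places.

(-0.413, -2.264, 1.313)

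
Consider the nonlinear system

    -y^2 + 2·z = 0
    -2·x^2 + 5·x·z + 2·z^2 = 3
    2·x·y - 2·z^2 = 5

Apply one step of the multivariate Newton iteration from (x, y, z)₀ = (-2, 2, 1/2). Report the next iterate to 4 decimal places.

(-4.2000, -1.1625, -4.3250)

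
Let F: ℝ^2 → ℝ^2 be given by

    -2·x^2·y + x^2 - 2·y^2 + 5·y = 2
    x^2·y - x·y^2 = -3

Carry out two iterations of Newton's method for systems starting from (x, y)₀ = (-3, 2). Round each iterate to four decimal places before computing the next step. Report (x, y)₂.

(-4.5760, -0.6658)

At (-3, 2): F = (-27.0000, 33.0000).
Jacobian J = [[-4·x·y + 2·x, -2·x^2 - 4·y + 5], [2·x·y - y^2, x^2 - 2·x·y]].
At the point, J = [[18.0000, -21.0000], [-16.0000, 21.0000]] (det J = 42.0000).
Solving J·Δ = −F gives Δ = (-3.0000, -3.8571).
Then the next iterate is (x, y)₁ = (-6.0000, -1.8571).
Round to (-6.0000, -1.8571) and repeat: F = (151.528059, -43.162678), J = [[-56.5704, -59.5716], [18.836380, 13.7148]].
Δ = (1.4240, 1.1913), so (x, y)₂ = (-4.5760, -0.6658).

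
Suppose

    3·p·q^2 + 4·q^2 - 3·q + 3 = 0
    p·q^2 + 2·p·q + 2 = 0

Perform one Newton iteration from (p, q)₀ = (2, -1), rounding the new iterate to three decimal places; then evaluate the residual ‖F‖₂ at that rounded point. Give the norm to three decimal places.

At (2, -1): F = (16.000, 0.000).
Jacobian J = [[3·q^2, 6·p·q + 8·q - 3], [q^2 + 2·q, 2·p·q + 2·p]].
At the point, J = [[3.000, -23.000], [-1.000, 0.000]] (det J = -23.000).
Solving J·Δ = −F gives Δ = (0.000, 0.696).
Then the next iterate is (p, q)₁ = (2.000, -0.304).
Re-evaluating at (2.000, -0.304): F = (4.83616, 0.96883), so ‖F‖₂ = 4.932.

4.932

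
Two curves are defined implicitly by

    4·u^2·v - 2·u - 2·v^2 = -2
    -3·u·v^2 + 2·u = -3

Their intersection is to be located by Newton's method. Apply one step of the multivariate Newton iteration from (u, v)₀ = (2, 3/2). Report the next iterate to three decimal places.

At (2, 3/2): F = (17.500, -6.500).
Jacobian J = [[8·u·v - 2, 4·u^2 - 4·v], [-3·v^2 + 2, -6·u·v]].
At the point, J = [[22.000, 10.000], [-4.750, -18.000]] (det J = -348.500).
Solving J·Δ = −F gives Δ = (-0.717, -0.172).
Then the next iterate is (u, v)₁ = (1.283, 1.328).

(1.283, 1.328)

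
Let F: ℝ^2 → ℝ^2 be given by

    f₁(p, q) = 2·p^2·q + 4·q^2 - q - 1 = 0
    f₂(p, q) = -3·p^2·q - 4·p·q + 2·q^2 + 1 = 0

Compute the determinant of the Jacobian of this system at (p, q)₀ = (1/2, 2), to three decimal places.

238.000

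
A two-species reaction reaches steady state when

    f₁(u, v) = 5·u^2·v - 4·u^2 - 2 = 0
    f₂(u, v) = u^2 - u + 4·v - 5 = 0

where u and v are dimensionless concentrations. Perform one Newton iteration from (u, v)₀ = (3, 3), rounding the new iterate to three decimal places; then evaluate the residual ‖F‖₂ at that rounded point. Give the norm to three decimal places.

2388.757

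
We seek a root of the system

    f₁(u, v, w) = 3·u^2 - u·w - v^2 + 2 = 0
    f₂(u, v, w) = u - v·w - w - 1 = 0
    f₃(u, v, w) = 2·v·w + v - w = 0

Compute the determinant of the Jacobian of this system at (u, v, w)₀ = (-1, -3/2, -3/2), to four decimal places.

32.5000

J = [[6·u - w, -2·v, -u], [1, -w, -v - 1], [0, 2·w + 1, 2·v - 1]].
At the point, J = [[-4.5000, 3.0000, 1.0000], [1.0000, 1.5000, 0.5000], [0.0000, -2.0000, -4.0000]].
det J = 32.5000.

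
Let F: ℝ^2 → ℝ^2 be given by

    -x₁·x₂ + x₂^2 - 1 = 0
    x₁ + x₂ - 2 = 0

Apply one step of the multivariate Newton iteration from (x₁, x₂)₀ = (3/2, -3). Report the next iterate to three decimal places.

At (3/2, -3): F = (12.500, -3.500).
Jacobian J = [[-x₂, -x₁ + 2·x₂], [1, 1]].
At the point, J = [[3.000, -7.500], [1.000, 1.000]] (det J = 10.500).
Solving J·Δ = −F gives Δ = (1.310, 2.190).
Then the next iterate is (x₁, x₂)₁ = (2.810, -0.810).

(2.810, -0.810)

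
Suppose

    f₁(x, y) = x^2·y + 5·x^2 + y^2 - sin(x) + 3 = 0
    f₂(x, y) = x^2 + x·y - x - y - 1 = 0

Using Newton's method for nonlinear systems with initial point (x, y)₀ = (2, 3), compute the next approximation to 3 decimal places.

At (2, 3): F = (43.09070, 4.000).
Jacobian J = [[2·x·y + 10·x - cos(x), x^2 + 2·y], [2·x + y - 1, x - 1]].
At the point, J = [[32.41615, 10.000], [6.000, 1.000]] (det J = -27.58385).
Solving J·Δ = −F gives Δ = (0.112, -4.672).
Then the next iterate is (x, y)₁ = (2.112, -1.672).

(2.112, -1.672)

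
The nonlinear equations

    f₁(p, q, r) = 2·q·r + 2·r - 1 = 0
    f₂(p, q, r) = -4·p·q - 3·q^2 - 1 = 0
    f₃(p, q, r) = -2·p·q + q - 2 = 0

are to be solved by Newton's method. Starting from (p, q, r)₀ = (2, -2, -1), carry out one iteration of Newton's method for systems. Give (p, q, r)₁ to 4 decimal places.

(1.3750, -1.5000, -1.0000)

At (2, -2, -1): F = (1.0000, 3.0000, 4.0000).
Jacobian J = [[0, 2·r, 2·q + 2], [-4·q, -4·p - 6·q, 0], [-2·q, -2·p + 1, 0]].
At the point, J = [[0.0000, -2.0000, -2.0000], [8.0000, 4.0000, 0.0000], [4.0000, -3.0000, 0.0000]] (det J = 80.0000).
Solving J·Δ = −F gives Δ = (-0.6250, 0.5000, 0.0000).
Then the next iterate is (p, q, r)₁ = (1.3750, -1.5000, -1.0000).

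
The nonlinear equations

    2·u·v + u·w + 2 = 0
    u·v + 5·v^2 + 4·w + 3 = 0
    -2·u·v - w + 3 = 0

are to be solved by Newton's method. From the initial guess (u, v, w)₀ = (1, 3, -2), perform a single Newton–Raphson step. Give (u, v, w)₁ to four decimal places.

(3.5000, 3.5870, -19.1739)

At (1, 3, -2): F = (6.0000, 43.0000, -1.0000).
Jacobian J = [[2·v + w, 2·u, u], [v, u + 10·v, 4], [-2·v, -2·u, -1]].
At the point, J = [[4.0000, 2.0000, 1.0000], [3.0000, 31.0000, 4.0000], [-6.0000, -2.0000, -1.0000]] (det J = 46.0000).
Solving J·Δ = −F gives Δ = (2.5000, 0.5870, -17.1739).
Then the next iterate is (u, v, w)₁ = (3.5000, 3.5870, -19.1739).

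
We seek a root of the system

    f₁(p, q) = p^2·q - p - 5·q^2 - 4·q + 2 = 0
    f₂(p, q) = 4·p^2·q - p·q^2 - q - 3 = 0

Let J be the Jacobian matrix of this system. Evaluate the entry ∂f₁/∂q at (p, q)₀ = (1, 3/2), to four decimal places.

-18.0000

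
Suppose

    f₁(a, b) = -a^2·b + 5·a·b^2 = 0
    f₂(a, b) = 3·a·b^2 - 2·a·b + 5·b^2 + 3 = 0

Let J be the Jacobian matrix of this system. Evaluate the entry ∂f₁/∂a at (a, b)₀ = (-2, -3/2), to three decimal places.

5.250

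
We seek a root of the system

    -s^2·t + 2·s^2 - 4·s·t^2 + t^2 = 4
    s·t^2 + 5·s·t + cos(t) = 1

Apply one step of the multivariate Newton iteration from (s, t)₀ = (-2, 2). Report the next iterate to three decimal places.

(0.312, 2.156)

At (-2, 2): F = (32.000, -29.41615).
Jacobian J = [[-2·s·t + 4·s - 4·t^2, -s^2 - 8·s·t + 2·t], [t^2 + 5·t, 2·s·t + 5·s - sin(t)]].
At the point, J = [[-16.000, 32.000], [14.000, -18.90930]] (det J = -145.45124).
Solving J·Δ = −F gives Δ = (2.312, 0.156).
Then the next iterate is (s, t)₁ = (0.312, 2.156).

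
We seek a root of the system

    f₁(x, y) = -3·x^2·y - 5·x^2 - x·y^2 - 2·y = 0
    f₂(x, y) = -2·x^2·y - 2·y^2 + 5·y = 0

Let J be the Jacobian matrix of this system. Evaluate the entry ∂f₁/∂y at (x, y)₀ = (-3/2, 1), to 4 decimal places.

∂f₁/∂y = -3·x^2 - 2·x·y - 2.
At (-3/2, 1) this is -5.7500.

-5.7500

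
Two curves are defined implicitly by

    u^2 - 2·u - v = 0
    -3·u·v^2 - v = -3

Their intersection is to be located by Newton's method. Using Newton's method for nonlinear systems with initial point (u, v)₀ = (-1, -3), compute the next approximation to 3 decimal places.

At (-1, -3): F = (6.000, 33.000).
Jacobian J = [[2·u - 2, -1], [-3·v^2, -6·u·v - 1]].
At the point, J = [[-4.000, -1.000], [-27.000, -19.000]] (det J = 49.000).
Solving J·Δ = −F gives Δ = (1.653, -0.612).
Then the next iterate is (u, v)₁ = (0.653, -3.612).

(0.653, -3.612)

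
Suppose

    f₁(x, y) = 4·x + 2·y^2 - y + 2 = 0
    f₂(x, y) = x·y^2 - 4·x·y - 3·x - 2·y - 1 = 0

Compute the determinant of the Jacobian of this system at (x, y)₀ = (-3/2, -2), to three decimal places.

121.000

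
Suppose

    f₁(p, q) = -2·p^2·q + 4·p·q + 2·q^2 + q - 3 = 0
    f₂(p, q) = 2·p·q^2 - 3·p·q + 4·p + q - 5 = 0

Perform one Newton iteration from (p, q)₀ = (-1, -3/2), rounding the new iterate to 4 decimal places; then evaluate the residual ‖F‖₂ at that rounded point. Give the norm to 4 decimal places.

At (-1, -3/2): F = (9.0000, -19.5000).
Jacobian J = [[-4·p·q + 4·q, -2·p^2 + 4·p + 4·q + 1], [2·q^2 - 3·q + 4, 4·p·q - 3·p + 1]].
At the point, J = [[-12.0000, -11.0000], [13.0000, 10.0000]] (det J = 23.0000).
Solving J·Δ = −F gives Δ = (5.4130, -5.0870).
Then the next iterate is (p, q)₁ = (4.4130, -6.5870).
Re-evaluating at (4.4130, -6.5870): F = (217.474386, 476.217803), so ‖F‖₂ = 523.5251.

523.5251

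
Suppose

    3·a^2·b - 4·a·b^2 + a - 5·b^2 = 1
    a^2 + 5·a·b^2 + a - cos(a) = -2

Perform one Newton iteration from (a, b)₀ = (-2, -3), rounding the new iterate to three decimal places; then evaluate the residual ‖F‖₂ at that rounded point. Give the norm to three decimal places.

At (-2, -3): F = (-12.000, -85.58385).
Jacobian J = [[6·a·b - 4·b^2 + 1, 3·a^2 - 8·a·b - 10·b], [2·a + 5·b^2 + sin(a) + 1, 10·a·b]].
At the point, J = [[1.000, -6.000], [41.09070, 60.000]] (det J = 306.54422).
Solving J·Δ = −F gives Δ = (4.024, -1.329).
Then the next iterate is (a, b)₁ = (2.024, -4.329).
Re-evaluating at (2.024, -4.329): F = (-297.60043, 198.20966), so ‖F‖₂ = 357.565.

357.565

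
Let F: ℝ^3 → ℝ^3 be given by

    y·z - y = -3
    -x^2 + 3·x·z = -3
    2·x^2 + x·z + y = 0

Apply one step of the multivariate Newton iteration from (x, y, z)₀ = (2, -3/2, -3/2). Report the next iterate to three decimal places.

(0.994, 1.055, -1.258)

At (2, -3/2, -3/2): F = (6.750, -10.000, 3.500).
Jacobian J = [[0, z - 1, y], [-2·x + 3·z, 0, 3·x], [4·x + z, 1, x]].
At the point, J = [[0.000, -2.500, -1.500], [-8.500, 0.000, 6.000], [6.500, 1.000, 2.000]] (det J = -127.250).
Solving J·Δ = −F gives Δ = (-1.006, 2.555, 0.242).
Then the next iterate is (x, y, z)₁ = (0.994, 1.055, -1.258).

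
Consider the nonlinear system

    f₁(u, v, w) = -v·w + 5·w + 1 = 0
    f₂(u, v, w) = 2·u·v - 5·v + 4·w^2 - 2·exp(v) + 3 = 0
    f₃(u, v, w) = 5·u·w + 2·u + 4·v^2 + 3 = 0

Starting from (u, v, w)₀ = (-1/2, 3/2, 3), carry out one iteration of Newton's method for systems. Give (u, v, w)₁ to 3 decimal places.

(-10.165, 16.981, 12.983)

At (-1/2, 3/2, 3): F = (11.500, 21.03662, 3.500).
Jacobian J = [[0, -w, -v + 5], [2·v, 2·u - 2·exp(v) - 5, 8·w], [5·w + 2, 8·v, 5·u]].
At the point, J = [[0.000, -3.000, 3.500], [3.000, -14.96338, 24.000], [17.000, 12.000, -2.500]] (det J = -230.17900).
Solving J·Δ = −F gives Δ = (-9.665, 15.481, 9.983).
Then the next iterate is (u, v, w)₁ = (-10.165, 16.981, 12.983).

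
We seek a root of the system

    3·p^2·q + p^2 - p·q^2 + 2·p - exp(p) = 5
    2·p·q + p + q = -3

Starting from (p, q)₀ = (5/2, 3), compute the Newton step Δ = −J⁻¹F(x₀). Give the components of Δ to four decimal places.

At (5/2, 3): F = (27.817506, 23.5000).
Jacobian J = [[6·p·q + 2·p - q^2 - exp(p) + 2, 3·p^2 - 2·p·q], [2·q + 1, 2·p + 1]].
At the point, J = [[30.817506, 3.7500], [7.0000, 6.0000]] (det J = 158.655036).
Solving J·Δ = −F gives Δ = (-0.4965, -3.3374).

(-0.4965, -3.3374)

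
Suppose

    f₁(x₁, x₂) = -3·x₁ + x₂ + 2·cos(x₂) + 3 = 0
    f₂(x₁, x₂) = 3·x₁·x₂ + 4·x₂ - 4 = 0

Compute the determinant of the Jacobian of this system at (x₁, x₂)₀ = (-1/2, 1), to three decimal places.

J = [[-3, -2·sin(x₂) + 1], [3·x₂, 3·x₁ + 4]].
At the point, J = [[-3.000, -0.68294], [3.000, 2.500]].
det J = -5.451.

-5.451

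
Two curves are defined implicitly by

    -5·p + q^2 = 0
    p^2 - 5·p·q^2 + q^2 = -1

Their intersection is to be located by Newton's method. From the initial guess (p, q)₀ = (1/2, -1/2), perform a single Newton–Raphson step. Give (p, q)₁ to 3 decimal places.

At (1/2, -1/2): F = (-2.250, 0.875).
Jacobian J = [[-5, 2·q], [2·p - 5·q^2, -10·p·q + 2·q]].
At the point, J = [[-5.000, -1.000], [-0.250, 1.500]] (det J = -7.750).
Solving J·Δ = −F gives Δ = (-0.323, -0.637).
Then the next iterate is (p, q)₁ = (0.177, -1.137).

(0.177, -1.137)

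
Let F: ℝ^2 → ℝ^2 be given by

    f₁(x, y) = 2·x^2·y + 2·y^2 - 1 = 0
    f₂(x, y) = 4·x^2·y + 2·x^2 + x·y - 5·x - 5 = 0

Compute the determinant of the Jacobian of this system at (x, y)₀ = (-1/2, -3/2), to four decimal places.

J = [[4·x·y, 2·x^2 + 4·y], [8·x·y + 4·x + y - 5, 4·x^2 + x]].
At the point, J = [[3.0000, -5.5000], [-2.5000, 0.5000]].
det J = -12.2500.

-12.2500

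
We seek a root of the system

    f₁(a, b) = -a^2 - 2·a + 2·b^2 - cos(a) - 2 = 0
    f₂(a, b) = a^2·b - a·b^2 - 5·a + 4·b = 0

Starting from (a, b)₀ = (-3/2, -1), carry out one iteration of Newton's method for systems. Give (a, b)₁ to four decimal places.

(-0.3986, -0.8295)

At (-3/2, -1): F = (0.679263, 2.7500).
Jacobian J = [[-2·a + sin(a) - 2, 4·b], [2·a·b - b^2 - 5, a^2 - 2·a·b + 4]].
At the point, J = [[0.002505, -4.0000], [-3.0000, 3.2500]] (det J = -11.991859).
Solving J·Δ = −F gives Δ = (1.1014, 0.1705).
Then the next iterate is (a, b)₁ = (-0.3986, -0.8295).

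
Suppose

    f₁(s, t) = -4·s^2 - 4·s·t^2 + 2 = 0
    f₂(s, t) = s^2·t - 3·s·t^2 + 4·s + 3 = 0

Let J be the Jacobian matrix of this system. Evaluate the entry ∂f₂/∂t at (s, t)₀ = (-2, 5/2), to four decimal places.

34.0000

∂f₂/∂t = s^2 - 6·s·t.
At (-2, 5/2) this is 34.0000.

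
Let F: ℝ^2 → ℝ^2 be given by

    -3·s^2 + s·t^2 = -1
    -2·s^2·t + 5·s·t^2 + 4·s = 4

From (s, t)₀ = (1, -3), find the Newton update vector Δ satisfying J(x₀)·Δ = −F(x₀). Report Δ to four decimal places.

(-0.3037, 1.0148)

At (1, -3): F = (7.0000, 51.0000).
Jacobian J = [[-6·s + t^2, 2·s·t], [-4·s·t + 5·t^2 + 4, -2·s^2 + 10·s·t]].
At the point, J = [[3.0000, -6.0000], [61.0000, -32.0000]] (det J = 270.0000).
Solving J·Δ = −F gives Δ = (-0.3037, 1.0148).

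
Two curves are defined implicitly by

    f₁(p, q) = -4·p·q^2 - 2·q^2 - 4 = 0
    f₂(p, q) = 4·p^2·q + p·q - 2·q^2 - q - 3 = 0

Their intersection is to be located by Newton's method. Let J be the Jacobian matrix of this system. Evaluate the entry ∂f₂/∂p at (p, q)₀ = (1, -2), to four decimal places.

-18.0000

∂f₂/∂p = 8·p·q + q.
At (1, -2) this is -18.0000.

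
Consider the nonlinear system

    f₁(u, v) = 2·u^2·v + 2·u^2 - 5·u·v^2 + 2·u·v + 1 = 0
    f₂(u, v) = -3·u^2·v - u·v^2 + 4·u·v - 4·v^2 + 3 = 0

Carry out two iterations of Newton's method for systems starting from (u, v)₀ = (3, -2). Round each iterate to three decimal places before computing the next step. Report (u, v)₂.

At (3, -2): F = (-89.000, 5.000).
Jacobian J = [[4·u·v + 4·u - 5·v^2 + 2·v, 2·u^2 - 10·u·v + 2·u], [-6·u·v - v^2 + 4·v, -3·u^2 - 2·u·v + 4·u - 8·v]].
At the point, J = [[-36.000, 84.000], [24.000, 13.000]] (det J = -2484.000).
Solving J·Δ = −F gives Δ = (-0.635, 0.787).
Then the next iterate is (u, v)₁ = (2.365, -1.213).
Round to (2.365, -1.213) and repeat: F = (-24.51914, 2.51350), J = [[-11.79783, 44.60390], [10.88910, 8.12181]].
Δ = (-0.535, 0.408), so (u, v)₂ = (1.830, -0.805).

(1.830, -0.805)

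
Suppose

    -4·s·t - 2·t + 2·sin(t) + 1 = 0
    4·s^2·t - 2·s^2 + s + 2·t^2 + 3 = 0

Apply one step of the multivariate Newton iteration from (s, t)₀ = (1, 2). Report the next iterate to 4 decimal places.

(2.7833, -1.4319)

At (1, 2): F = (-9.181405, 18.0000).
Jacobian J = [[-4·t, -4·s + 2·cos(t) - 2], [8·s·t - 4·s + 1, 4·s^2 + 4·t]].
At the point, J = [[-8.0000, -6.832294], [13.0000, 12.0000]] (det J = -7.180182).
Solving J·Δ = −F gives Δ = (1.7833, -3.4319).
Then the next iterate is (s, t)₁ = (2.7833, -1.4319).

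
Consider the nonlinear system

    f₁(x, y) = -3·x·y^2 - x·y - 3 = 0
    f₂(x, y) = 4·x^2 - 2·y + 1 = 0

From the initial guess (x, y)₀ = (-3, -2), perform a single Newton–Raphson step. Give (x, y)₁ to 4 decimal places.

At (-3, -2): F = (27.0000, 41.0000).
Jacobian J = [[-3·y^2 - y, -6·x·y - x], [8·x, -2]].
At the point, J = [[-10.0000, -33.0000], [-24.0000, -2.0000]] (det J = -772.0000).
Solving J·Δ = −F gives Δ = (1.6826, 0.3083).
Then the next iterate is (x, y)₁ = (-1.3174, -1.6917).

(-1.3174, -1.6917)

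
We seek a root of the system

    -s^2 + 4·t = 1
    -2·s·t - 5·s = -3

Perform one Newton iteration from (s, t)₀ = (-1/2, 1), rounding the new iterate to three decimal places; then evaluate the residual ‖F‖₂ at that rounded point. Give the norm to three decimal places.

1.561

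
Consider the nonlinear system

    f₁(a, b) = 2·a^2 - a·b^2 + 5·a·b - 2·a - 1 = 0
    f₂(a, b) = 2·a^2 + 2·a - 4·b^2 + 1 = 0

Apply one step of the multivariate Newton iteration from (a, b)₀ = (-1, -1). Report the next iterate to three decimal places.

(-0.536, -0.509)

At (-1, -1): F = (9.000, -3.000).
Jacobian J = [[4·a - b^2 + 5·b - 2, -2·a·b + 5·a], [4·a + 2, -8·b]].
At the point, J = [[-12.000, -7.000], [-2.000, 8.000]] (det J = -110.000).
Solving J·Δ = −F gives Δ = (0.464, 0.491).
Then the next iterate is (a, b)₁ = (-0.536, -0.509).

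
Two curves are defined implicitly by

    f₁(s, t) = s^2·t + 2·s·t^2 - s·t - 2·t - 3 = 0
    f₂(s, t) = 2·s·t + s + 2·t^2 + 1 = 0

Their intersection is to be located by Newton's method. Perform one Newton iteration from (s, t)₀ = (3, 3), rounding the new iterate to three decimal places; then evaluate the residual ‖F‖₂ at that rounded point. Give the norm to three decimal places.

7.368

At (3, 3): F = (63.000, 40.000).
Jacobian J = [[2·s·t + 2·t^2 - t, s^2 + 4·s·t - s - 2], [2·t + 1, 2·s + 4·t]].
At the point, J = [[33.000, 40.000], [7.000, 18.000]] (det J = 314.000).
Solving J·Δ = −F gives Δ = (1.484, -2.799).
Then the next iterate is (s, t)₁ = (4.484, 0.201).
Re-evaluating at (4.484, 0.201): F = (0.10039, 7.36737), so ‖F‖₂ = 7.368.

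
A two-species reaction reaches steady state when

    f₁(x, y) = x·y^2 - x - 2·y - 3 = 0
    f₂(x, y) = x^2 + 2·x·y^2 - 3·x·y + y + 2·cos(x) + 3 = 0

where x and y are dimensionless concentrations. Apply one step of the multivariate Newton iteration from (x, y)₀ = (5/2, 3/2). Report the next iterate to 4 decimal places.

At (5/2, 3/2): F = (-2.8750, 9.147713).
Jacobian J = [[y^2 - 1, 2·x·y - 2], [2·x + 2·y^2 - 3·y - 2·sin(x), 4·x·y - 3·x + 1]].
At the point, J = [[1.2500, 5.5000], [3.803056, 8.5000]] (det J = -10.291806).
Solving J·Δ = −F gives Δ = (-7.2631, 2.1734).
Then the next iterate is (x, y)₁ = (-4.7631, 3.6734).

(-4.7631, 3.6734)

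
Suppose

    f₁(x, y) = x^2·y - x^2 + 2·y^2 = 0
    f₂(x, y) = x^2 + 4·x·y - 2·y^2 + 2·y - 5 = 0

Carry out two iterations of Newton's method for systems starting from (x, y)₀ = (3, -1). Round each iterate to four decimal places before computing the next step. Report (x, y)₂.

(1.3301, 0.2751)

At (3, -1): F = (-16.0000, -12.0000).
Jacobian J = [[2·x·y - 2·x, x^2 + 4·y], [2·x + 4·y, 4·x - 4·y + 2]].
At the point, J = [[-12.0000, 5.0000], [2.0000, 18.0000]] (det J = -226.0000).
Solving J·Δ = −F gives Δ = (-1.0088, 0.7788).
Then the next iterate is (x, y)₁ = (1.9912, -0.2212).
Round to (1.9912, -0.2212) and repeat: F = (-4.744049, -3.337195), J = [[-4.863307, 3.080077], [3.0976, 10.8496]].
Δ = (-0.6611, 0.4963), so (x, y)₂ = (1.3301, 0.2751).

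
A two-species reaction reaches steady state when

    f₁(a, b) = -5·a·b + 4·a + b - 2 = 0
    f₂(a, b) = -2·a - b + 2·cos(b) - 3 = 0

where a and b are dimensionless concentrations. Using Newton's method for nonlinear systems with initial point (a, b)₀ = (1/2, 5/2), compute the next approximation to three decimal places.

At (1/2, 5/2): F = (-3.750, -8.10229).
Jacobian J = [[-5·b + 4, -5·a + 1], [-2, -2·sin(b) - 1]].
At the point, J = [[-8.500, -1.500], [-2.000, -2.19694]] (det J = 15.67403).
Solving J·Δ = −F gives Δ = (0.250, -3.915).
Then the next iterate is (a, b)₁ = (0.750, -1.415).

(0.750, -1.415)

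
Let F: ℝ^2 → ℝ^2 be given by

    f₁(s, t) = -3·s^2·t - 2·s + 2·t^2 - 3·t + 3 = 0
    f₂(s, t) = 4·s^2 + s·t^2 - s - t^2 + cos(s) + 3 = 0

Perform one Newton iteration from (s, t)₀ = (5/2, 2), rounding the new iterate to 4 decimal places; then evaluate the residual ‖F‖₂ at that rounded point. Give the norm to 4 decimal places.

7.1792

At (5/2, 2): F = (-37.5000, 30.698856).
Jacobian J = [[-6·s·t - 2, -3·s^2 + 4·t - 3], [8·s + t^2 - sin(s) - 1, 2·s·t - 2·t]].
At the point, J = [[-32.0000, -13.7500], [22.401528, 6.0000]] (det J = 116.021008).
Solving J·Δ = −F gives Δ = (-1.6989, 1.2266).
Then the next iterate is (s, t)₁ = (0.8011, 3.2266).
Re-evaluating at (0.8011, 3.2266): F = (6.327775, 3.391125), so ‖F‖₂ = 7.1792.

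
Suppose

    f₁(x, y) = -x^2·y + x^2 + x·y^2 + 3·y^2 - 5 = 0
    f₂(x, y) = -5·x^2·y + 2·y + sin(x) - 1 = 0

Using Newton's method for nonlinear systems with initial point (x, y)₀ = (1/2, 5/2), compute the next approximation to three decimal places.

(0.554, 1.529)

At (1/2, 5/2): F = (16.500, 1.35443).
Jacobian J = [[-2·x·y + 2·x + y^2, -x^2 + 2·x·y + 6·y], [-10·x·y + cos(x), -5·x^2 + 2]].
At the point, J = [[4.750, 17.250], [-11.62242, 0.750]] (det J = 204.04920).
Solving J·Δ = −F gives Δ = (0.054, -0.971).
Then the next iterate is (x, y)₁ = (0.554, 1.529).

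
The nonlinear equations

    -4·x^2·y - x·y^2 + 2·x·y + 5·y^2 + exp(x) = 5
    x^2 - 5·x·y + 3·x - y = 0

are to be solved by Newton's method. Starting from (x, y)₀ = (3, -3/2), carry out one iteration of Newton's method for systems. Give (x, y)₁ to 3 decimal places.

(5.182, 3.375)

At (3, -3/2): F = (64.58554, 42.000).
Jacobian J = [[-8·x·y - y^2 + 2·y + exp(x), -4·x^2 - 2·x·y + 2·x + 10·y], [2·x - 5·y + 3, -5·x - 1]].
At the point, J = [[50.83554, -36.000], [16.500, -16.000]] (det J = -219.36859).
Solving J·Δ = −F gives Δ = (2.182, 4.875).
Then the next iterate is (x, y)₁ = (5.182, 3.375).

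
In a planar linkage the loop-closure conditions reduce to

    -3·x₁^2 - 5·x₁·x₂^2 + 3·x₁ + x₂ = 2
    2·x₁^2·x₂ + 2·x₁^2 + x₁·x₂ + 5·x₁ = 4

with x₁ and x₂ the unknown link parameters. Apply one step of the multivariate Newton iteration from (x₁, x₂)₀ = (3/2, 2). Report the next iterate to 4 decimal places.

(0.8207, 1.4969)

At (3/2, 2): F = (-32.2500, 20.0000).
Jacobian J = [[-6·x₁ - 5·x₂^2 + 3, -10·x₁·x₂ + 1], [4·x₁·x₂ + 4·x₁ + x₂ + 5, 2·x₁^2 + x₁]].
At the point, J = [[-26.0000, -29.0000], [25.0000, 6.0000]] (det J = 569.0000).
Solving J·Δ = −F gives Δ = (-0.6793, -0.5031).
Then the next iterate is (x₁, x₂)₁ = (0.8207, 1.4969).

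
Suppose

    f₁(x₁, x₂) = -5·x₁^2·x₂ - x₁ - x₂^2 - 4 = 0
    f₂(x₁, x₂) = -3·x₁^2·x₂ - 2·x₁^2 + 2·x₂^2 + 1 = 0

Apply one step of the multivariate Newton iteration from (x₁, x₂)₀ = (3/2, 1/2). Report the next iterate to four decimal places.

(1.2273, -0.2394)

At (3/2, 1/2): F = (-11.3750, -6.3750).
Jacobian J = [[-10·x₁·x₂ - 1, -5·x₁^2 - 2·x₂], [-6·x₁·x₂ - 4·x₁, -3·x₁^2 + 4·x₂]].
At the point, J = [[-8.5000, -12.2500], [-10.5000, -4.7500]] (det J = -88.2500).
Solving J·Δ = −F gives Δ = (-0.2727, -0.7394).
Then the next iterate is (x₁, x₂)₁ = (1.2273, -0.2394).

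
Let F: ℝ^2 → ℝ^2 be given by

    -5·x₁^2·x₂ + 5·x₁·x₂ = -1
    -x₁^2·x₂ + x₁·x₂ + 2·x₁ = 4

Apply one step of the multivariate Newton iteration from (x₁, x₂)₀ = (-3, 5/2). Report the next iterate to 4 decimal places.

At (-3, 5/2): F = (-149.0000, -40.0000).
Jacobian J = [[-10·x₁·x₂ + 5·x₂, -5·x₁^2 + 5·x₁], [-2·x₁·x₂ + x₂ + 2, -x₁^2 + x₁]].
At the point, J = [[87.5000, -60.0000], [19.5000, -12.0000]] (det J = 120.0000).
Solving J·Δ = −F gives Δ = (5.1000, 4.9542).
Then the next iterate is (x₁, x₂)₁ = (2.1000, 7.4542).

(2.1000, 7.4542)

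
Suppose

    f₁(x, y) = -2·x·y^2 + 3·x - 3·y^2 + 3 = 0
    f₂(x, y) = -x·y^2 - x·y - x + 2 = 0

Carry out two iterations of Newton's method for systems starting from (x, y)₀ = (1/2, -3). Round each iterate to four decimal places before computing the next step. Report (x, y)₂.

At (1/2, -3): F = (-31.5000, -1.5000).
Jacobian J = [[-2·y^2 + 3, -4·x·y - 6·y], [-y^2 - y - 1, -2·x·y - x]].
At the point, J = [[-15.0000, 24.0000], [-7.0000, 2.5000]] (det J = 130.5000).
Solving J·Δ = −F gives Δ = (0.3276, 1.5172).
Then the next iterate is (x, y)₁ = (0.8276, -1.4828).
Round to (0.8276, -1.4828) and repeat: F = (-4.752569, 0.579925), J = [[-1.397392, 13.805461], [-1.715896, 1.626731]].
Δ = (0.7349, 0.4186), so (x, y)₂ = (1.5625, -1.0642).

(1.5625, -1.0642)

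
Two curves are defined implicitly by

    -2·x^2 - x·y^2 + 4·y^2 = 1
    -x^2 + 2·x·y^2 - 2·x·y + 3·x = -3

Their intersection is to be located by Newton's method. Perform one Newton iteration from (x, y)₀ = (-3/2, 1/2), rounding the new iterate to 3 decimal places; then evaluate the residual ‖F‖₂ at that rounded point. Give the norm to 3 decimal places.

0.644

At (-3/2, 1/2): F = (-4.125, -3.000).
Jacobian J = [[-4·x - y^2, -2·x·y + 8·y], [-2·x + 2·y^2 - 2·y + 3, 4·x·y - 2·x]].
At the point, J = [[5.750, 5.500], [5.500, 0.000]] (det J = -30.250).
Solving J·Δ = −F gives Δ = (0.545, 0.180).
Then the next iterate is (x, y)₁ = (-0.955, 0.680).
Re-evaluating at (-0.955, 0.680): F = (-0.53286, -0.36141), so ‖F‖₂ = 0.644.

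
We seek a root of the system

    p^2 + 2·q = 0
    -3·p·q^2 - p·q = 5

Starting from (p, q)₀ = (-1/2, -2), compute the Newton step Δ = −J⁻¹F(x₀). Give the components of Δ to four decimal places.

(-0.8088, 1.4706)

At (-1/2, -2): F = (-3.7500, 0.0000).
Jacobian J = [[2·p, 2], [-3·q^2 - q, -6·p·q - p]].
At the point, J = [[-1.0000, 2.0000], [-10.0000, -5.5000]] (det J = 25.5000).
Solving J·Δ = −F gives Δ = (-0.8088, 1.4706).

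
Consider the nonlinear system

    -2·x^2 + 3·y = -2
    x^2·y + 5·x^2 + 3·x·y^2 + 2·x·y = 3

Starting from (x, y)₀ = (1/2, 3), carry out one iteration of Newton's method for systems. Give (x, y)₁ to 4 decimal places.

(0.9260, -0.2160)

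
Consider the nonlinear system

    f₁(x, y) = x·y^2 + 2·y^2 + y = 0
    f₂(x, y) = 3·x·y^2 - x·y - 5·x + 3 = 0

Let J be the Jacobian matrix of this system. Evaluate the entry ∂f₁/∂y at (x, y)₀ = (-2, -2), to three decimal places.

1.000

∂f₁/∂y = 2·x·y + 4·y + 1.
At (-2, -2) this is 1.000.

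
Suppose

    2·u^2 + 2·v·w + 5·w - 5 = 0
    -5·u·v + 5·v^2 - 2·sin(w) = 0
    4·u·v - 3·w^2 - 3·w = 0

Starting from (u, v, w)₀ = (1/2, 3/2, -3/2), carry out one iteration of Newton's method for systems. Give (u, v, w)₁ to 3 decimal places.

(-0.916, -0.089, 0.321)

At (1/2, 3/2, -3/2): F = (-16.500, 9.49499, 0.750).
Jacobian J = [[4·u, 2·w, 2·v + 5], [-5·v, -5·u + 10·v, -2·cos(w)], [4·v, 4·u, -6·w - 3]].
At the point, J = [[2.000, -3.000, 8.000], [-7.500, 12.500, -0.14147], [6.000, 2.000, 6.000]] (det J = -701.88756).
Solving J·Δ = −F gives Δ = (-1.416, -1.589, 1.821).
Then the next iterate is (u, v, w)₁ = (-0.916, -0.089, 0.321).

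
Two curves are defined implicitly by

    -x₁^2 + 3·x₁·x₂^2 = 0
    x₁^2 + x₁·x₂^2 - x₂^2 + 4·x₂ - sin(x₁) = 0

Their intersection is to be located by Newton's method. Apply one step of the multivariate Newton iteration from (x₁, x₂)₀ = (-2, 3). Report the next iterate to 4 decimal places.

At (-2, 3): F = (-58.0000, -10.090703).
Jacobian J = [[-2·x₁ + 3·x₂^2, 6·x₁·x₂], [2·x₁ + x₂^2 - cos(x₁), 2·x₁·x₂ - 2·x₂ + 4]].
At the point, J = [[31.0000, -36.0000], [5.416147, -14.0000]] (det J = -239.018714).
Solving J·Δ = −F gives Δ = (1.8774, 0.0055).
Then the next iterate is (x₁, x₂)₁ = (-0.1226, 3.0055).

(-0.1226, 3.0055)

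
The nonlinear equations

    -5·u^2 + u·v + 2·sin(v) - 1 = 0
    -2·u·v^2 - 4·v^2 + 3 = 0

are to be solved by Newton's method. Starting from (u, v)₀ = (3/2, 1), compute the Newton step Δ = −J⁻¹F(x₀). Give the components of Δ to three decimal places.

(-0.682, -0.188)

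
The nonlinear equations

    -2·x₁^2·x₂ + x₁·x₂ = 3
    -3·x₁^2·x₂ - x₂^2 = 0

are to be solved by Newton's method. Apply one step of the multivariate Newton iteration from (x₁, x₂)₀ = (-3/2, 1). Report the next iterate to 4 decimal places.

(2.9483, 4.6897)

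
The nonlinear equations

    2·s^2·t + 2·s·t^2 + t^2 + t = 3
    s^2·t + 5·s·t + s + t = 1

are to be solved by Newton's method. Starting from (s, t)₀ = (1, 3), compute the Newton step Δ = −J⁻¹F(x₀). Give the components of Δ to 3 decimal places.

(-0.833, -0.381)

At (1, 3): F = (33.000, 21.000).
Jacobian J = [[4·s·t + 2·t^2, 2·s^2 + 4·s·t + 2·t + 1], [2·s·t + 5·t + 1, s^2 + 5·s + 1]].
At the point, J = [[30.000, 21.000], [22.000, 7.000]] (det J = -252.000).
Solving J·Δ = −F gives Δ = (-0.833, -0.381).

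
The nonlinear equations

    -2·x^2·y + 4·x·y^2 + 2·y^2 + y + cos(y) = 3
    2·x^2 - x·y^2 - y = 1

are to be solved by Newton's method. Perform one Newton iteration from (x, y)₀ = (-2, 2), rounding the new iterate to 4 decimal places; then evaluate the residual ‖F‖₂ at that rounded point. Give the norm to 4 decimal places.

12.5673

At (-2, 2): F = (-41.416147, 13.0000).
Jacobian J = [[-4·x·y + 4·y^2, -2·x^2 + 8·x·y + 4·y - sin(y) + 1], [4·x - y^2, -2·x·y - 1]].
At the point, J = [[32.0000, -31.909297], [-12.0000, 7.0000]] (det J = -158.911569).
Solving J·Δ = −F gives Δ = (0.7860, -0.5097).
Then the next iterate is (x, y)₁ = (-1.2140, 1.4903).
Re-evaluating at (-1.2140, 1.4903): F = (-12.165246, 3.153579), so ‖F‖₂ = 12.5673.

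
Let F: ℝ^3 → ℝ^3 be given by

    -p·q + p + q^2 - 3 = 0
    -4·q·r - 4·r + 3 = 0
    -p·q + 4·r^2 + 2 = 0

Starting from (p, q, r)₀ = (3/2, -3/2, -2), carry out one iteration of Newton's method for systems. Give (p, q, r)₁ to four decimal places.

(0.0115, -1.6603, -0.8589)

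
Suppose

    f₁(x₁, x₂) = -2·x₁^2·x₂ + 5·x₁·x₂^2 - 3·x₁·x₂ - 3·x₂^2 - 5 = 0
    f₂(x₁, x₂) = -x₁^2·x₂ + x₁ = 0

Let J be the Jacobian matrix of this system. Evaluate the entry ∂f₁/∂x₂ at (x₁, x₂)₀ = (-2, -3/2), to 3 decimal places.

∂f₁/∂x₂ = -2·x₁^2 + 10·x₁·x₂ - 3·x₁ - 6·x₂.
At (-2, -3/2) this is 37.000.

37.000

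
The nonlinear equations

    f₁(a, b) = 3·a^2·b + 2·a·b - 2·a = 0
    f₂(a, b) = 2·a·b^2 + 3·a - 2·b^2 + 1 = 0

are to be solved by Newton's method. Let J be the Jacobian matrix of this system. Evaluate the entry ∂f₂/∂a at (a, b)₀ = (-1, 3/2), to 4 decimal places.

∂f₂/∂a = 2·b^2 + 3.
At (-1, 3/2) this is 7.5000.

7.5000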